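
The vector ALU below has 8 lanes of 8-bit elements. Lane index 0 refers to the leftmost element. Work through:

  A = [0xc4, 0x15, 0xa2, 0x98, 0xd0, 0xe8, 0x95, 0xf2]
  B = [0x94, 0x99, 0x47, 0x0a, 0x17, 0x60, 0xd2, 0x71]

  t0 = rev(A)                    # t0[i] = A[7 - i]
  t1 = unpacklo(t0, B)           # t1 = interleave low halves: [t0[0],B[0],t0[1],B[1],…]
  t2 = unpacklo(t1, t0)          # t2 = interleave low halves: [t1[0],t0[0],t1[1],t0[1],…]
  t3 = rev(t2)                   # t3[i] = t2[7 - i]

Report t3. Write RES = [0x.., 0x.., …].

→ t0 |f2|95|e8|d0|98|a2|15|c4|
→ t1 |f2|94|95|99|e8|47|d0|0a|
→ t2 |f2|f2|94|95|95|e8|99|d0|
→ t3 |d0|99|e8|95|95|94|f2|f2|

RES = [ 0xd0  0x99  0xe8  0x95  0x95  0x94  0xf2  0xf2 ]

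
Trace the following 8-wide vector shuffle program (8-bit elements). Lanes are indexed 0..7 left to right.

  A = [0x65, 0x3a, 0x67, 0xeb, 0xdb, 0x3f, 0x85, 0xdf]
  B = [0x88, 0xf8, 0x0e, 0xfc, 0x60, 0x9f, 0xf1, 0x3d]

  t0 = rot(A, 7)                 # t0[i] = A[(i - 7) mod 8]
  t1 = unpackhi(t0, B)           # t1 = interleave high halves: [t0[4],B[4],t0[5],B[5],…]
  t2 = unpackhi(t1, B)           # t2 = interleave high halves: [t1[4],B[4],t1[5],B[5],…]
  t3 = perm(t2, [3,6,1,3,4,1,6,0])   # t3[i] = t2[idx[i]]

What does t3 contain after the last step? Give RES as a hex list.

RES = [ 0x9f  0x3d  0x60  0x9f  0x65  0x60  0x3d  0xdf ]

  t0: 3a 67 eb db 3f 85 df 65
  t1: 3f 60 85 9f df f1 65 3d
  t2: df 60 f1 9f 65 f1 3d 3d
  t3: 9f 3d 60 9f 65 60 3d df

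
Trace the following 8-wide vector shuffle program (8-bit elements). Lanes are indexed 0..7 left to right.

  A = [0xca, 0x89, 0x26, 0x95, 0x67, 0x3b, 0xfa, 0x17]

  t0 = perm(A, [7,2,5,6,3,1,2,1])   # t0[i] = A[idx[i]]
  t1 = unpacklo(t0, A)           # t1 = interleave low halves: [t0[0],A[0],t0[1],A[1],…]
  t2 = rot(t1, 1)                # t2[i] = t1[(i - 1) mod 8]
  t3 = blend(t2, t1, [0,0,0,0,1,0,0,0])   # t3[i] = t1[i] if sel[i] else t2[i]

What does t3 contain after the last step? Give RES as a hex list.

RES = [0x95, 0x17, 0xca, 0x26, 0x3b, 0x3b, 0x26, 0xfa]

t0 = [0x17, 0x26, 0x3b, 0xfa, 0x95, 0x89, 0x26, 0x89]
t1 = [0x17, 0xca, 0x26, 0x89, 0x3b, 0x26, 0xfa, 0x95]
t2 = [0x95, 0x17, 0xca, 0x26, 0x89, 0x3b, 0x26, 0xfa]
t3 = [0x95, 0x17, 0xca, 0x26, 0x3b, 0x3b, 0x26, 0xfa]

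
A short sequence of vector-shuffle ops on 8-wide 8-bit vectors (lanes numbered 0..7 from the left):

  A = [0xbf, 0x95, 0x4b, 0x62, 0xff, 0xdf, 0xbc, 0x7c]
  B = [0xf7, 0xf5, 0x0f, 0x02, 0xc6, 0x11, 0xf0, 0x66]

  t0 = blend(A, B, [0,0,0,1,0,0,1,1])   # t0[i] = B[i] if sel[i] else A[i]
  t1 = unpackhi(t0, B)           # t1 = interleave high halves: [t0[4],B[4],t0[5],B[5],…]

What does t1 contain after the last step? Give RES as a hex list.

RES = [0xff, 0xc6, 0xdf, 0x11, 0xf0, 0xf0, 0x66, 0x66]

t0 = [0xbf, 0x95, 0x4b, 0x02, 0xff, 0xdf, 0xf0, 0x66]
t1 = [0xff, 0xc6, 0xdf, 0x11, 0xf0, 0xf0, 0x66, 0x66]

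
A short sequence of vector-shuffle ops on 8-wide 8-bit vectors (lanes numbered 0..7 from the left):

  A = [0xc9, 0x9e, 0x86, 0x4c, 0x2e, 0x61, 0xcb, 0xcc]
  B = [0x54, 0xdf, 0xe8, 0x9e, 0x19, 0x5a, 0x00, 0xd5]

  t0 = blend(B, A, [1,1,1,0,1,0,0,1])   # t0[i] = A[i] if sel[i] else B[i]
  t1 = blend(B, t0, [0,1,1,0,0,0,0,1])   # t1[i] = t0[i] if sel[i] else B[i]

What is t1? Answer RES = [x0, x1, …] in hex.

t0 = [0xc9, 0x9e, 0x86, 0x9e, 0x2e, 0x5a, 0x00, 0xcc]
t1 = [0x54, 0x9e, 0x86, 0x9e, 0x19, 0x5a, 0x00, 0xcc]

RES = [ 0x54  0x9e  0x86  0x9e  0x19  0x5a  0x00  0xcc ]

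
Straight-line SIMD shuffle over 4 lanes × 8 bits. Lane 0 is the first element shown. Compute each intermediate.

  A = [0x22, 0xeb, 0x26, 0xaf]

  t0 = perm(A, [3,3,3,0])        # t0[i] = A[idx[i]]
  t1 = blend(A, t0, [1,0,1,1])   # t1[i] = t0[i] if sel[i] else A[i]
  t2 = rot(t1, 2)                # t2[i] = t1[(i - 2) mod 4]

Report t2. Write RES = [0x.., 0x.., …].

RES = [0xaf, 0x22, 0xaf, 0xeb]

  t0: af af af 22
  t1: af eb af 22
  t2: af 22 af eb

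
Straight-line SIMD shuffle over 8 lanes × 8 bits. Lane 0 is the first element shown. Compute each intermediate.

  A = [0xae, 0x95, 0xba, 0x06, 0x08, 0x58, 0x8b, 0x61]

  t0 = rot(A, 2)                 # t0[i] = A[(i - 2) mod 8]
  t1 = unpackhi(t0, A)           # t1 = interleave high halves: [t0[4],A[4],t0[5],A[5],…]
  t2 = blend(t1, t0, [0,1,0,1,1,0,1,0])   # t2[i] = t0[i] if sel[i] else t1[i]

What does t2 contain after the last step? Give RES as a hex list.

RES = [0xba, 0x61, 0x06, 0x95, 0xba, 0x8b, 0x08, 0x61]

t0 = [0x8b, 0x61, 0xae, 0x95, 0xba, 0x06, 0x08, 0x58]
t1 = [0xba, 0x08, 0x06, 0x58, 0x08, 0x8b, 0x58, 0x61]
t2 = [0xba, 0x61, 0x06, 0x95, 0xba, 0x8b, 0x08, 0x61]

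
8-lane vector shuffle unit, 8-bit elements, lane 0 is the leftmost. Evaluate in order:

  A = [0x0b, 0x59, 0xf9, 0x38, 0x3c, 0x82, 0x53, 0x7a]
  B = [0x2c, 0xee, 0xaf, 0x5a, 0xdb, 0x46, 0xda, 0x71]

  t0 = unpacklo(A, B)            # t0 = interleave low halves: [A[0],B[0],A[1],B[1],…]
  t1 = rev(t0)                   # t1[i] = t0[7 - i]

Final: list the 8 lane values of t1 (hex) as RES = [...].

t0 = [0x0b, 0x2c, 0x59, 0xee, 0xf9, 0xaf, 0x38, 0x5a]
t1 = [0x5a, 0x38, 0xaf, 0xf9, 0xee, 0x59, 0x2c, 0x0b]

RES = [ 0x5a  0x38  0xaf  0xf9  0xee  0x59  0x2c  0x0b ]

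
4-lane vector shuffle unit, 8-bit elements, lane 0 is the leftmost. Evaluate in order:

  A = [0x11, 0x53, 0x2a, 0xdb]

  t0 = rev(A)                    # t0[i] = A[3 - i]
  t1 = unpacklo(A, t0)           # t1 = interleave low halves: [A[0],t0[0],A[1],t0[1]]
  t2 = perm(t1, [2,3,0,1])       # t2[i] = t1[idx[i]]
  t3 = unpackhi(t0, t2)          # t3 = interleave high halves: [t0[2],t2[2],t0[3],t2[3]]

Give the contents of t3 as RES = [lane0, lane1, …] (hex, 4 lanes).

RES = [0x53, 0x11, 0x11, 0xdb]

  t0: db 2a 53 11
  t1: 11 db 53 2a
  t2: 53 2a 11 db
  t3: 53 11 11 db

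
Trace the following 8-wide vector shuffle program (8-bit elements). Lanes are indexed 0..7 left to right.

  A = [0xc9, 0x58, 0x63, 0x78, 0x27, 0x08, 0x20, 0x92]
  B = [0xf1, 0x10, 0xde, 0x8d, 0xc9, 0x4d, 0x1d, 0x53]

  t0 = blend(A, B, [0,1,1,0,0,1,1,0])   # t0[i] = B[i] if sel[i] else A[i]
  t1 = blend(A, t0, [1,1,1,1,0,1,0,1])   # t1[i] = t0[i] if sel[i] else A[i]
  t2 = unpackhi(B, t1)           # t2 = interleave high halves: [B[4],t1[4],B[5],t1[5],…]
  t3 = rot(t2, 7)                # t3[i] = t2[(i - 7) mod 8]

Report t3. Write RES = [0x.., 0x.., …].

RES = [0x27, 0x4d, 0x4d, 0x1d, 0x20, 0x53, 0x92, 0xc9]

t0 = [0xc9, 0x10, 0xde, 0x78, 0x27, 0x4d, 0x1d, 0x92]
t1 = [0xc9, 0x10, 0xde, 0x78, 0x27, 0x4d, 0x20, 0x92]
t2 = [0xc9, 0x27, 0x4d, 0x4d, 0x1d, 0x20, 0x53, 0x92]
t3 = [0x27, 0x4d, 0x4d, 0x1d, 0x20, 0x53, 0x92, 0xc9]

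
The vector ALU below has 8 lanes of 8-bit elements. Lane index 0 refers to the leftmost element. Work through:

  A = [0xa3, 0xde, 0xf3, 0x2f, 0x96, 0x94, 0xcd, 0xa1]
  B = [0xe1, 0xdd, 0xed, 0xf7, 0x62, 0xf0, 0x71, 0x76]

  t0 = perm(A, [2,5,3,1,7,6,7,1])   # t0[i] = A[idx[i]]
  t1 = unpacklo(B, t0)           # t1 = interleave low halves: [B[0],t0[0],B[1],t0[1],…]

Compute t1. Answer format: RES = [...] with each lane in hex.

RES = [0xe1, 0xf3, 0xdd, 0x94, 0xed, 0x2f, 0xf7, 0xde]

  t0: f3 94 2f de a1 cd a1 de
  t1: e1 f3 dd 94 ed 2f f7 de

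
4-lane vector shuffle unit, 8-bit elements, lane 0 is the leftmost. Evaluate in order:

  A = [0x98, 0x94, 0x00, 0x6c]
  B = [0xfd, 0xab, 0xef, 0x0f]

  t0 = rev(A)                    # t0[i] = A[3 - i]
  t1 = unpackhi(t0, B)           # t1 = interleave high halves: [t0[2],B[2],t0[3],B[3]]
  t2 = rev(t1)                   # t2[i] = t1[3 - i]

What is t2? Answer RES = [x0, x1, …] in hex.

RES = [0x0f, 0x98, 0xef, 0x94]

t0 = [0x6c, 0x00, 0x94, 0x98]
t1 = [0x94, 0xef, 0x98, 0x0f]
t2 = [0x0f, 0x98, 0xef, 0x94]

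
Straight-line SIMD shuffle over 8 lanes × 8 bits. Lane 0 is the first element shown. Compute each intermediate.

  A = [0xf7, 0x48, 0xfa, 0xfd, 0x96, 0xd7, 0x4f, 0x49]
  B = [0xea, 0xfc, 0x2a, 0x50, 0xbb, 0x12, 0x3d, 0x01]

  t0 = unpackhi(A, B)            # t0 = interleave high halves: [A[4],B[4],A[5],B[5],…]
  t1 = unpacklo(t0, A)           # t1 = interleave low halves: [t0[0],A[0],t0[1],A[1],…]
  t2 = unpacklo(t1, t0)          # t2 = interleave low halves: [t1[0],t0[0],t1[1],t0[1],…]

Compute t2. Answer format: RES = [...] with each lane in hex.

→ t0 |96|bb|d7|12|4f|3d|49|01|
→ t1 |96|f7|bb|48|d7|fa|12|fd|
→ t2 |96|96|f7|bb|bb|d7|48|12|

RES = [0x96, 0x96, 0xf7, 0xbb, 0xbb, 0xd7, 0x48, 0x12]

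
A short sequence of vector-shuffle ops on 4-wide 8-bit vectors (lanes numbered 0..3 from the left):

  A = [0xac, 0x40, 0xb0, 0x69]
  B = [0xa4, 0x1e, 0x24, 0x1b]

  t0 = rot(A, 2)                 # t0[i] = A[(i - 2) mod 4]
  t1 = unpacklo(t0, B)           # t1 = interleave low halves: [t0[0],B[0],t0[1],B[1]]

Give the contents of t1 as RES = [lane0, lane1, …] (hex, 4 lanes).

RES = [0xb0, 0xa4, 0x69, 0x1e]

  t0: b0 69 ac 40
  t1: b0 a4 69 1e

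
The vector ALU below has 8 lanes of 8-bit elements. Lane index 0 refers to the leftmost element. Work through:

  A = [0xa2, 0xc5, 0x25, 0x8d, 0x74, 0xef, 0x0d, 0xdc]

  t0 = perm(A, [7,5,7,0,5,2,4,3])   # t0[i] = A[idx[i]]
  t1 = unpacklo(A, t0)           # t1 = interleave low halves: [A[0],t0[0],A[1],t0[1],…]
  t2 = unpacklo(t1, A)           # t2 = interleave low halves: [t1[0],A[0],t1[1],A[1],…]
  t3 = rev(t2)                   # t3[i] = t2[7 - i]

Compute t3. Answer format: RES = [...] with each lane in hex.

RES = [0x8d, 0xef, 0x25, 0xc5, 0xc5, 0xdc, 0xa2, 0xa2]

  t0: dc ef dc a2 ef 25 74 8d
  t1: a2 dc c5 ef 25 dc 8d a2
  t2: a2 a2 dc c5 c5 25 ef 8d
  t3: 8d ef 25 c5 c5 dc a2 a2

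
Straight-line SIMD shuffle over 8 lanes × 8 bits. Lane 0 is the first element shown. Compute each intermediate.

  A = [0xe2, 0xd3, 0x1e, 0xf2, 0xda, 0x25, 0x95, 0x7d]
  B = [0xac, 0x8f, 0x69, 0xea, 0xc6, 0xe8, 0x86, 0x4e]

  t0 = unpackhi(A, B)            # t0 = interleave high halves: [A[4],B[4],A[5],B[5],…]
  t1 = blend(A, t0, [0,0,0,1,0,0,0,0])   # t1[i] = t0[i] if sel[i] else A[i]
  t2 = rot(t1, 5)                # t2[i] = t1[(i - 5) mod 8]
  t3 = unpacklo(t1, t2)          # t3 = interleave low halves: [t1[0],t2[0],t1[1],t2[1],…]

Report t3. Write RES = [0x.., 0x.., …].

RES = [ 0xe2  0xe8  0xd3  0xda  0x1e  0x25  0xe8  0x95 ]

t0 = [0xda, 0xc6, 0x25, 0xe8, 0x95, 0x86, 0x7d, 0x4e]
t1 = [0xe2, 0xd3, 0x1e, 0xe8, 0xda, 0x25, 0x95, 0x7d]
t2 = [0xe8, 0xda, 0x25, 0x95, 0x7d, 0xe2, 0xd3, 0x1e]
t3 = [0xe2, 0xe8, 0xd3, 0xda, 0x1e, 0x25, 0xe8, 0x95]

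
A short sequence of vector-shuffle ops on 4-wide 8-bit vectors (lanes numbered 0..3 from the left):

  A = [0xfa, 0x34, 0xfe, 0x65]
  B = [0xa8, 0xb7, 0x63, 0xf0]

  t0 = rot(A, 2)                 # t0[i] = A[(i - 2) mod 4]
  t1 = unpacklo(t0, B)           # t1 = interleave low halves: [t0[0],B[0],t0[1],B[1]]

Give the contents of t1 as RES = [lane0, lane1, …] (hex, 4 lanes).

RES = [0xfe, 0xa8, 0x65, 0xb7]

→ t0 |fe|65|fa|34|
→ t1 |fe|a8|65|b7|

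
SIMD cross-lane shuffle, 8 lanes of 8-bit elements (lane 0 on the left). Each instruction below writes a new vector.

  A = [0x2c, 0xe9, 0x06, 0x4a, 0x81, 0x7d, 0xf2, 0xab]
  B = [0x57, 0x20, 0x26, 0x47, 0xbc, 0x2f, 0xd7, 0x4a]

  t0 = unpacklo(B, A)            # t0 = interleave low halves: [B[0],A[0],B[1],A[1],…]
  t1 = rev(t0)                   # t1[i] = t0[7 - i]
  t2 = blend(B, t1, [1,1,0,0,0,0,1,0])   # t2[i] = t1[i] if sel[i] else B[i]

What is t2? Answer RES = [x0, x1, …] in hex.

t0 = [0x57, 0x2c, 0x20, 0xe9, 0x26, 0x06, 0x47, 0x4a]
t1 = [0x4a, 0x47, 0x06, 0x26, 0xe9, 0x20, 0x2c, 0x57]
t2 = [0x4a, 0x47, 0x26, 0x47, 0xbc, 0x2f, 0x2c, 0x4a]

RES = [0x4a, 0x47, 0x26, 0x47, 0xbc, 0x2f, 0x2c, 0x4a]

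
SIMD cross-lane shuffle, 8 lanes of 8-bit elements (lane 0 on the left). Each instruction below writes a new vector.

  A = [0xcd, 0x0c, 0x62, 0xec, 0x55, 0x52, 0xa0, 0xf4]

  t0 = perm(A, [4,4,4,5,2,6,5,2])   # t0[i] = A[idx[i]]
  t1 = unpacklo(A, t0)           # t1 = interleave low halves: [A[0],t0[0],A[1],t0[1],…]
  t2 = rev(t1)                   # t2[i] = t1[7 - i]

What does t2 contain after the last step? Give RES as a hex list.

RES = [0x52, 0xec, 0x55, 0x62, 0x55, 0x0c, 0x55, 0xcd]

  t0: 55 55 55 52 62 a0 52 62
  t1: cd 55 0c 55 62 55 ec 52
  t2: 52 ec 55 62 55 0c 55 cd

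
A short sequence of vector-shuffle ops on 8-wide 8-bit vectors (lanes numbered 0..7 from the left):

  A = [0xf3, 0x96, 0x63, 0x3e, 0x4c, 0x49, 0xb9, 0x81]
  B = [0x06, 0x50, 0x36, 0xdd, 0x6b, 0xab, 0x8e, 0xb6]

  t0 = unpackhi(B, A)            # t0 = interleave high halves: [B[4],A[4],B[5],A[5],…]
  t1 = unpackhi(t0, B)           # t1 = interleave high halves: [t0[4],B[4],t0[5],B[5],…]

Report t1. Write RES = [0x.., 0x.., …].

→ t0 |6b|4c|ab|49|8e|b9|b6|81|
→ t1 |8e|6b|b9|ab|b6|8e|81|b6|

RES = [0x8e, 0x6b, 0xb9, 0xab, 0xb6, 0x8e, 0x81, 0xb6]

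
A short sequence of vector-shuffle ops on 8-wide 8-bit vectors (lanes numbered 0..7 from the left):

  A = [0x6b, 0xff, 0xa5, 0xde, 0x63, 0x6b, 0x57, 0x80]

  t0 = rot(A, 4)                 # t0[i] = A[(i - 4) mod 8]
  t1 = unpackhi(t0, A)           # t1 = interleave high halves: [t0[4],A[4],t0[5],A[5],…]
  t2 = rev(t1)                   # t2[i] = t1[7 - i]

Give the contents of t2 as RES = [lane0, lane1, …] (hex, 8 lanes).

RES = [ 0x80  0xde  0x57  0xa5  0x6b  0xff  0x63  0x6b ]

t0 = [0x63, 0x6b, 0x57, 0x80, 0x6b, 0xff, 0xa5, 0xde]
t1 = [0x6b, 0x63, 0xff, 0x6b, 0xa5, 0x57, 0xde, 0x80]
t2 = [0x80, 0xde, 0x57, 0xa5, 0x6b, 0xff, 0x63, 0x6b]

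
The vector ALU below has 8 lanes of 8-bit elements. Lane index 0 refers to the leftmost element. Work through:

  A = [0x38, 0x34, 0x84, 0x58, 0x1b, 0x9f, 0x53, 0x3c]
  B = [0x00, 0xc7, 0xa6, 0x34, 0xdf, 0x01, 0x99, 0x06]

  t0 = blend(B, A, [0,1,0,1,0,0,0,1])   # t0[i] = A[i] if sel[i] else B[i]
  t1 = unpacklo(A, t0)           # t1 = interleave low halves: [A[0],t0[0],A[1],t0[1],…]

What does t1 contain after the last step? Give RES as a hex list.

t0 = [0x00, 0x34, 0xa6, 0x58, 0xdf, 0x01, 0x99, 0x3c]
t1 = [0x38, 0x00, 0x34, 0x34, 0x84, 0xa6, 0x58, 0x58]

RES = [0x38, 0x00, 0x34, 0x34, 0x84, 0xa6, 0x58, 0x58]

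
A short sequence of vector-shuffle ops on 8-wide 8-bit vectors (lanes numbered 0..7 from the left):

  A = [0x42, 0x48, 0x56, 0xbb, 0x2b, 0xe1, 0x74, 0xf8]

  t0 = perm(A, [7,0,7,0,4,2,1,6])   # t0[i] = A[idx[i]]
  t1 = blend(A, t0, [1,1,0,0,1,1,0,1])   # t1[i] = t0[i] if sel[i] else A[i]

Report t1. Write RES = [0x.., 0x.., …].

RES = [ 0xf8  0x42  0x56  0xbb  0x2b  0x56  0x74  0x74 ]

  t0: f8 42 f8 42 2b 56 48 74
  t1: f8 42 56 bb 2b 56 74 74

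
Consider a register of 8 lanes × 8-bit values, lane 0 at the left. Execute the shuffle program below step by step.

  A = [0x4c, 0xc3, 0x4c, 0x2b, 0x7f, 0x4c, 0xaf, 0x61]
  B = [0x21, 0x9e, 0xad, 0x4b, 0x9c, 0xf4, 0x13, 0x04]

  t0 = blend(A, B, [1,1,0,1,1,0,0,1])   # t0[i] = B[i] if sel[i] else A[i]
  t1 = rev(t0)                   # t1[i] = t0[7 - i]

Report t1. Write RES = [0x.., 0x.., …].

RES = [0x04, 0xaf, 0x4c, 0x9c, 0x4b, 0x4c, 0x9e, 0x21]

  t0: 21 9e 4c 4b 9c 4c af 04
  t1: 04 af 4c 9c 4b 4c 9e 21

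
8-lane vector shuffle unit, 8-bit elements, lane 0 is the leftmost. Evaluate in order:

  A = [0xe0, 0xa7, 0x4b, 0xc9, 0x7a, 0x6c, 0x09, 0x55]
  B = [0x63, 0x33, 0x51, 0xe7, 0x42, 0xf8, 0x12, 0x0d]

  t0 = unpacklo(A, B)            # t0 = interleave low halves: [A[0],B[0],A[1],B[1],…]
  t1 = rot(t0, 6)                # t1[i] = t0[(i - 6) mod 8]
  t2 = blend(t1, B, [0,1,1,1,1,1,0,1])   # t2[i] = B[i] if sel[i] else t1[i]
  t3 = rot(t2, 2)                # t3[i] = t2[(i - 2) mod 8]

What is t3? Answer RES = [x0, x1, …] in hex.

RES = [0xe0, 0x0d, 0xa7, 0x33, 0x51, 0xe7, 0x42, 0xf8]

  t0: e0 63 a7 33 4b 51 c9 e7
  t1: a7 33 4b 51 c9 e7 e0 63
  t2: a7 33 51 e7 42 f8 e0 0d
  t3: e0 0d a7 33 51 e7 42 f8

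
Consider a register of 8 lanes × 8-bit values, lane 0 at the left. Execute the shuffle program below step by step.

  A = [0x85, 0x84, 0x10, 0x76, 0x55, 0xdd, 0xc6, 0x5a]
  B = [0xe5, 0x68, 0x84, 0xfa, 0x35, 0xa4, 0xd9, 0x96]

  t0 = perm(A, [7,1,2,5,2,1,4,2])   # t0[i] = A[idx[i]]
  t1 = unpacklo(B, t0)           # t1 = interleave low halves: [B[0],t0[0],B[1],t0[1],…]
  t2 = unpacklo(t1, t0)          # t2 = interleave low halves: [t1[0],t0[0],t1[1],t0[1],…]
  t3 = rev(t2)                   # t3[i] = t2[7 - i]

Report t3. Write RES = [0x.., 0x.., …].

RES = [0xdd, 0x84, 0x10, 0x68, 0x84, 0x5a, 0x5a, 0xe5]

  t0: 5a 84 10 dd 10 84 55 10
  t1: e5 5a 68 84 84 10 fa dd
  t2: e5 5a 5a 84 68 10 84 dd
  t3: dd 84 10 68 84 5a 5a e5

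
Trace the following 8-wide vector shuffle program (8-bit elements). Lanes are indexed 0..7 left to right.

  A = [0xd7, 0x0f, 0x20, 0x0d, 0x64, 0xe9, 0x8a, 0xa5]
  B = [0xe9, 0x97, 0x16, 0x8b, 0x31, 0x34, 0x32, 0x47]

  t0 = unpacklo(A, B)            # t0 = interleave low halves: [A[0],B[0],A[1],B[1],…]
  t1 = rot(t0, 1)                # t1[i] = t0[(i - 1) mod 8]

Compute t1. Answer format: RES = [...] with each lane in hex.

→ t0 |d7|e9|0f|97|20|16|0d|8b|
→ t1 |8b|d7|e9|0f|97|20|16|0d|

RES = [0x8b, 0xd7, 0xe9, 0x0f, 0x97, 0x20, 0x16, 0x0d]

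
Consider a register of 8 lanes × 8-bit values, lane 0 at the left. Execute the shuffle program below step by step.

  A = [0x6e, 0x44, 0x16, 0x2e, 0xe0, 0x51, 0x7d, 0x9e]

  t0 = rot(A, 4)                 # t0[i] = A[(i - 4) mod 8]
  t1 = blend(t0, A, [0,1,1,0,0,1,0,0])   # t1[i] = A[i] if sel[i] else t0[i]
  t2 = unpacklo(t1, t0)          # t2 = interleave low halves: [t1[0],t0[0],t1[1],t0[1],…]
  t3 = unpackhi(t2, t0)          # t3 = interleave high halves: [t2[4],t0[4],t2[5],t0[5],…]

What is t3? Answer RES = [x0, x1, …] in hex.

RES = [ 0x16  0x6e  0x7d  0x44  0x9e  0x16  0x9e  0x2e ]

→ t0 |e0|51|7d|9e|6e|44|16|2e|
→ t1 |e0|44|16|9e|6e|51|16|2e|
→ t2 |e0|e0|44|51|16|7d|9e|9e|
→ t3 |16|6e|7d|44|9e|16|9e|2e|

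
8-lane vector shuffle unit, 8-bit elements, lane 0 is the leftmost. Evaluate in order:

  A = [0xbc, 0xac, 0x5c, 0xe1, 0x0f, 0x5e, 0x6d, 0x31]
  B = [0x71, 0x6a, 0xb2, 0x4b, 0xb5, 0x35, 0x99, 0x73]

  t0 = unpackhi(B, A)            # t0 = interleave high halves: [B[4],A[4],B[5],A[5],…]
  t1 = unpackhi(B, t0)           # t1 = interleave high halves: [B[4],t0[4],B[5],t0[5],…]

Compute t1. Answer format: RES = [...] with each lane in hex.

RES = [0xb5, 0x99, 0x35, 0x6d, 0x99, 0x73, 0x73, 0x31]

→ t0 |b5|0f|35|5e|99|6d|73|31|
→ t1 |b5|99|35|6d|99|73|73|31|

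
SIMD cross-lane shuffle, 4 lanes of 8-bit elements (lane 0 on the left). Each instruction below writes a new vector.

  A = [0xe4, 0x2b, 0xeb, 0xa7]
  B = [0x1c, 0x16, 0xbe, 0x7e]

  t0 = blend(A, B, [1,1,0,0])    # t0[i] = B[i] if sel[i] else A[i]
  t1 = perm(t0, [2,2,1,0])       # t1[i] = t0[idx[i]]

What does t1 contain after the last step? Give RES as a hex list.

→ t0 |1c|16|eb|a7|
→ t1 |eb|eb|16|1c|

RES = [0xeb, 0xeb, 0x16, 0x1c]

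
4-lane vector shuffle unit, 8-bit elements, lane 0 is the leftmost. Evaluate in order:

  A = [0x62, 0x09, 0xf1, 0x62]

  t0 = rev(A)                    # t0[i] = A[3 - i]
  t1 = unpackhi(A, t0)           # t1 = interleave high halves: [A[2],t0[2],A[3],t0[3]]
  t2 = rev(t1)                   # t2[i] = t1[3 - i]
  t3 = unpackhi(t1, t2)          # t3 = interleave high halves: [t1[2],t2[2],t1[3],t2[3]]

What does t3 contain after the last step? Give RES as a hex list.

RES = [ 0x62  0x09  0x62  0xf1 ]

t0 = [0x62, 0xf1, 0x09, 0x62]
t1 = [0xf1, 0x09, 0x62, 0x62]
t2 = [0x62, 0x62, 0x09, 0xf1]
t3 = [0x62, 0x09, 0x62, 0xf1]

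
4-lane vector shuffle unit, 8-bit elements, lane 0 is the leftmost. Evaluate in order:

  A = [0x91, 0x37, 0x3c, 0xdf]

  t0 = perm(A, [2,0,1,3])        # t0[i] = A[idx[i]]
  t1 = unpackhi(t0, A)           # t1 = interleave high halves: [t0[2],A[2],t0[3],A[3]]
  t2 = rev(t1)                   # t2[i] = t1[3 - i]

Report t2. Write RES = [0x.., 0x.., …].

t0 = [0x3c, 0x91, 0x37, 0xdf]
t1 = [0x37, 0x3c, 0xdf, 0xdf]
t2 = [0xdf, 0xdf, 0x3c, 0x37]

RES = [0xdf, 0xdf, 0x3c, 0x37]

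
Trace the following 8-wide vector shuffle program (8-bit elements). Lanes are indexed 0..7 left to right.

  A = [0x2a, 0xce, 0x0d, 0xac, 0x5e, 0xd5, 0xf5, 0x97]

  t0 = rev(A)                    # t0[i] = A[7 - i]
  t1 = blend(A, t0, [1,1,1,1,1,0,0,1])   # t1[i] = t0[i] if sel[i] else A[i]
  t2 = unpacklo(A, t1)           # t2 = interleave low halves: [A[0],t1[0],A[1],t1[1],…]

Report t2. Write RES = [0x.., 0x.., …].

RES = [0x2a, 0x97, 0xce, 0xf5, 0x0d, 0xd5, 0xac, 0x5e]

  t0: 97 f5 d5 5e ac 0d ce 2a
  t1: 97 f5 d5 5e ac d5 f5 2a
  t2: 2a 97 ce f5 0d d5 ac 5e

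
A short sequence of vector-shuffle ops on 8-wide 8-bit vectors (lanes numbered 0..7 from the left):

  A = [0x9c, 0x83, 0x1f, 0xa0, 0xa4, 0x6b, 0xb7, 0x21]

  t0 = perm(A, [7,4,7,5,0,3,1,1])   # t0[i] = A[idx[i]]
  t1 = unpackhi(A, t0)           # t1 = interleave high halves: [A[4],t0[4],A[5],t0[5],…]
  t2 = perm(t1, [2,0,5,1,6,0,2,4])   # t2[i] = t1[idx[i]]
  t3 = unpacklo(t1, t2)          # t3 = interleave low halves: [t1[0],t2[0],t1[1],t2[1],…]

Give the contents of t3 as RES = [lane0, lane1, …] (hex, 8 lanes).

  t0: 21 a4 21 6b 9c a0 83 83
  t1: a4 9c 6b a0 b7 83 21 83
  t2: 6b a4 83 9c 21 a4 6b b7
  t3: a4 6b 9c a4 6b 83 a0 9c

RES = [0xa4, 0x6b, 0x9c, 0xa4, 0x6b, 0x83, 0xa0, 0x9c]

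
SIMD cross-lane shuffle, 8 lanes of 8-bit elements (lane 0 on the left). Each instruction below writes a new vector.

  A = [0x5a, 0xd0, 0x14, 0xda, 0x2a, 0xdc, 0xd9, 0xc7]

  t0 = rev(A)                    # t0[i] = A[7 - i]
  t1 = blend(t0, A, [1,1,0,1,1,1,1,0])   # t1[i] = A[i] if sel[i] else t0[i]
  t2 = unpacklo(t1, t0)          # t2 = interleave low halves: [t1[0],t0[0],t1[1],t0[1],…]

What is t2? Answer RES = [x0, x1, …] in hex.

  t0: c7 d9 dc 2a da 14 d0 5a
  t1: 5a d0 dc da 2a dc d9 5a
  t2: 5a c7 d0 d9 dc dc da 2a

RES = [0x5a, 0xc7, 0xd0, 0xd9, 0xdc, 0xdc, 0xda, 0x2a]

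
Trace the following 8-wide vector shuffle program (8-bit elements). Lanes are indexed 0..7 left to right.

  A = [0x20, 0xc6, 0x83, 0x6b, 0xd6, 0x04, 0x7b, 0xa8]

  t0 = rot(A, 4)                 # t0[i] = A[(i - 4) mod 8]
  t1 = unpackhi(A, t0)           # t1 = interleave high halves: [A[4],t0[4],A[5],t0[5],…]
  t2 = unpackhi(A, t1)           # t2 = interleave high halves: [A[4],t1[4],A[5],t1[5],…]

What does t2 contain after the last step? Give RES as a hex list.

RES = [ 0xd6  0x7b  0x04  0x83  0x7b  0xa8  0xa8  0x6b ]

  t0: d6 04 7b a8 20 c6 83 6b
  t1: d6 20 04 c6 7b 83 a8 6b
  t2: d6 7b 04 83 7b a8 a8 6b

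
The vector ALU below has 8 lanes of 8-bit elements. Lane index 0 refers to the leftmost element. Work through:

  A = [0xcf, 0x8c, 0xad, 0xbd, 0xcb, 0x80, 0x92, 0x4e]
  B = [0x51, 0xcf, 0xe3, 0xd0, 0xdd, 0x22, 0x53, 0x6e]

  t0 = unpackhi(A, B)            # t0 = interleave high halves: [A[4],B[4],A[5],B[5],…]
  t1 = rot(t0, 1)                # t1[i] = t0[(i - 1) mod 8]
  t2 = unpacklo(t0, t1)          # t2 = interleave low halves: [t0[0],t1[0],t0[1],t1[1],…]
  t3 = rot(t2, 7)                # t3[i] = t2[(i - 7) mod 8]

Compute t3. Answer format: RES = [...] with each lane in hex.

→ t0 |cb|dd|80|22|92|53|4e|6e|
→ t1 |6e|cb|dd|80|22|92|53|4e|
→ t2 |cb|6e|dd|cb|80|dd|22|80|
→ t3 |6e|dd|cb|80|dd|22|80|cb|

RES = [0x6e, 0xdd, 0xcb, 0x80, 0xdd, 0x22, 0x80, 0xcb]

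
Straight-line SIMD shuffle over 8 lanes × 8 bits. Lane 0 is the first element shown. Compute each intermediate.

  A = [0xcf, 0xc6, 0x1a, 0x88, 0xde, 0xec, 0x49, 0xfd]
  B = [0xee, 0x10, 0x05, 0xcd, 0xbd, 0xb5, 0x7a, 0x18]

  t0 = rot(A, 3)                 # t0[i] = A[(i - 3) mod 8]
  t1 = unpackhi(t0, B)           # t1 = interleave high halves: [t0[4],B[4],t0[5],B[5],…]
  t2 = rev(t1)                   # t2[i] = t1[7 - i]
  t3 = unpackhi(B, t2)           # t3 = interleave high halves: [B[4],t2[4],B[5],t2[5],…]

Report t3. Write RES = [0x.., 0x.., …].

  t0: ec 49 fd cf c6 1a 88 de
  t1: c6 bd 1a b5 88 7a de 18
  t2: 18 de 7a 88 b5 1a bd c6
  t3: bd b5 b5 1a 7a bd 18 c6

RES = [ 0xbd  0xb5  0xb5  0x1a  0x7a  0xbd  0x18  0xc6 ]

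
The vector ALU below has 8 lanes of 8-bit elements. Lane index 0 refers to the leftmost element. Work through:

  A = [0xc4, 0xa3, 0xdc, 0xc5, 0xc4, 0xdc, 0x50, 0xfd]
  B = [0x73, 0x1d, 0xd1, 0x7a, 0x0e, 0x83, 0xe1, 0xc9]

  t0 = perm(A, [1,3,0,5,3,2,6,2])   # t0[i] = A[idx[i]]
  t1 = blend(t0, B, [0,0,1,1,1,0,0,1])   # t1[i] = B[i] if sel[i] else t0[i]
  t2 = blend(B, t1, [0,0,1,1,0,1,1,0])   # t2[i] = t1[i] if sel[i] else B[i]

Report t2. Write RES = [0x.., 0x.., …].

  t0: a3 c5 c4 dc c5 dc 50 dc
  t1: a3 c5 d1 7a 0e dc 50 c9
  t2: 73 1d d1 7a 0e dc 50 c9

RES = [0x73, 0x1d, 0xd1, 0x7a, 0x0e, 0xdc, 0x50, 0xc9]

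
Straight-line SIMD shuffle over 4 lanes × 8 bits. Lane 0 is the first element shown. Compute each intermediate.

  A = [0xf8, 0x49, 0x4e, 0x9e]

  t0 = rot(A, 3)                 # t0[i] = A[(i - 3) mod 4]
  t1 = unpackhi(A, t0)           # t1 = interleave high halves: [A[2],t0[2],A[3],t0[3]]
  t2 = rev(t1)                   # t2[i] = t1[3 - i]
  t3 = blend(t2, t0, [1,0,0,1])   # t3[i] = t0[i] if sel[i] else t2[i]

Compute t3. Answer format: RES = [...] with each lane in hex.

t0 = [0x49, 0x4e, 0x9e, 0xf8]
t1 = [0x4e, 0x9e, 0x9e, 0xf8]
t2 = [0xf8, 0x9e, 0x9e, 0x4e]
t3 = [0x49, 0x9e, 0x9e, 0xf8]

RES = [ 0x49  0x9e  0x9e  0xf8 ]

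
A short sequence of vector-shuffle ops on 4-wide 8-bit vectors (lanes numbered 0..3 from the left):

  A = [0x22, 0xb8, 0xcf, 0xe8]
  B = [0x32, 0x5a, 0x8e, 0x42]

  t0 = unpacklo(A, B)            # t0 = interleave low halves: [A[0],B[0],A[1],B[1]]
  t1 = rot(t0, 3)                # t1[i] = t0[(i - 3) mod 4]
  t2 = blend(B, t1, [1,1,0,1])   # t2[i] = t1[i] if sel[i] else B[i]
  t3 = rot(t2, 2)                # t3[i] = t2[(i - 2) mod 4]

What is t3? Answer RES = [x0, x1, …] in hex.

→ t0 |22|32|b8|5a|
→ t1 |32|b8|5a|22|
→ t2 |32|b8|8e|22|
→ t3 |8e|22|32|b8|

RES = [0x8e, 0x22, 0x32, 0xb8]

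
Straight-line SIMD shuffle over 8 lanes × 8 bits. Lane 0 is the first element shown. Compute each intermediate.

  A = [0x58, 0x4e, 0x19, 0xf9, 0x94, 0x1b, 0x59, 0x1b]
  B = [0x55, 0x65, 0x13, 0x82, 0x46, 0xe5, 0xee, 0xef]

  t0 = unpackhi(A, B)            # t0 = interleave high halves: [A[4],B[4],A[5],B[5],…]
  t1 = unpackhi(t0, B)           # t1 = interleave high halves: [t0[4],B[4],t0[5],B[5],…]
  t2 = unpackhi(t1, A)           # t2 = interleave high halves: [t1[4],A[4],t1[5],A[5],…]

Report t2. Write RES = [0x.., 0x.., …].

RES = [0x1b, 0x94, 0xee, 0x1b, 0xef, 0x59, 0xef, 0x1b]

→ t0 |94|46|1b|e5|59|ee|1b|ef|
→ t1 |59|46|ee|e5|1b|ee|ef|ef|
→ t2 |1b|94|ee|1b|ef|59|ef|1b|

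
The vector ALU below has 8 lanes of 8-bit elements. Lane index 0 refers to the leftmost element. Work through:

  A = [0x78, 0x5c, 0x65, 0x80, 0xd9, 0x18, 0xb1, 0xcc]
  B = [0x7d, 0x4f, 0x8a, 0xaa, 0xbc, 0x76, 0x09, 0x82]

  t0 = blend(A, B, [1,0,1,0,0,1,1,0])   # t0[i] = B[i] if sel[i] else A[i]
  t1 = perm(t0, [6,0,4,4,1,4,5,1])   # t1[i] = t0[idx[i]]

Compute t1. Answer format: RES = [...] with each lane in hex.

RES = [0x09, 0x7d, 0xd9, 0xd9, 0x5c, 0xd9, 0x76, 0x5c]

t0 = [0x7d, 0x5c, 0x8a, 0x80, 0xd9, 0x76, 0x09, 0xcc]
t1 = [0x09, 0x7d, 0xd9, 0xd9, 0x5c, 0xd9, 0x76, 0x5c]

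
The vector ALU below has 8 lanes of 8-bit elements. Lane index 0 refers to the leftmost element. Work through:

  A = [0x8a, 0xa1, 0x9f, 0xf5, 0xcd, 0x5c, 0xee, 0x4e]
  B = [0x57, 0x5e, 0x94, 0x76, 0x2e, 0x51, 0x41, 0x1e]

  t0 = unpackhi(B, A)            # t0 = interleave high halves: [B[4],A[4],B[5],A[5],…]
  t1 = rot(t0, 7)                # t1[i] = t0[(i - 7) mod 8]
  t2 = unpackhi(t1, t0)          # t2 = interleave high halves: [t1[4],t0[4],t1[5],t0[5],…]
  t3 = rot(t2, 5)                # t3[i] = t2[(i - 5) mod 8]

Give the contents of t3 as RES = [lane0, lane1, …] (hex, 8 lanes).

  t0: 2e cd 51 5c 41 ee 1e 4e
  t1: cd 51 5c 41 ee 1e 4e 2e
  t2: ee 41 1e ee 4e 1e 2e 4e
  t3: ee 4e 1e 2e 4e ee 41 1e

RES = [0xee, 0x4e, 0x1e, 0x2e, 0x4e, 0xee, 0x41, 0x1e]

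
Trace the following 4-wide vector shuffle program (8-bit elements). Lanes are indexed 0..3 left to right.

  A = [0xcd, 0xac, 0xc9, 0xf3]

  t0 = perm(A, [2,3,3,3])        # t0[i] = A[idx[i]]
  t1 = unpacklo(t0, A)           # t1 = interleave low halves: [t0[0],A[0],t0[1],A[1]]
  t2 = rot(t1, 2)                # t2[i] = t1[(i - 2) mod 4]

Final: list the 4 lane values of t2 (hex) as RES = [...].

RES = [ 0xf3  0xac  0xc9  0xcd ]

→ t0 |c9|f3|f3|f3|
→ t1 |c9|cd|f3|ac|
→ t2 |f3|ac|c9|cd|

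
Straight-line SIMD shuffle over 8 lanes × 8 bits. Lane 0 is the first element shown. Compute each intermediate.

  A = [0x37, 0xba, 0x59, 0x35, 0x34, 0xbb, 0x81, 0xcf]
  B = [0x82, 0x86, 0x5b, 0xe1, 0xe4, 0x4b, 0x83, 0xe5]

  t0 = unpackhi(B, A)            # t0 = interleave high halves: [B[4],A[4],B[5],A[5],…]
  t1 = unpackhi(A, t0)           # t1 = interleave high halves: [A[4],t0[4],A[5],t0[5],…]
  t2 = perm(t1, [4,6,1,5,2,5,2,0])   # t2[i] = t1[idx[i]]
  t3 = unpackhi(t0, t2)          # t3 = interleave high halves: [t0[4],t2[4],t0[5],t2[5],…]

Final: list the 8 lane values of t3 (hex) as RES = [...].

t0 = [0xe4, 0x34, 0x4b, 0xbb, 0x83, 0x81, 0xe5, 0xcf]
t1 = [0x34, 0x83, 0xbb, 0x81, 0x81, 0xe5, 0xcf, 0xcf]
t2 = [0x81, 0xcf, 0x83, 0xe5, 0xbb, 0xe5, 0xbb, 0x34]
t3 = [0x83, 0xbb, 0x81, 0xe5, 0xe5, 0xbb, 0xcf, 0x34]

RES = [ 0x83  0xbb  0x81  0xe5  0xe5  0xbb  0xcf  0x34 ]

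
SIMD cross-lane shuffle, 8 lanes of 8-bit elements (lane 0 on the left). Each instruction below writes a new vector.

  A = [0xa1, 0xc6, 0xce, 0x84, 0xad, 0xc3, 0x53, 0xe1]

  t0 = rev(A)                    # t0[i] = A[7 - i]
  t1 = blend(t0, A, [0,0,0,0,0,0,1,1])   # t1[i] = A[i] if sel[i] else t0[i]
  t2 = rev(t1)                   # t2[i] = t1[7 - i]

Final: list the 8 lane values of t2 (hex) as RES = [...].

RES = [0xe1, 0x53, 0xce, 0x84, 0xad, 0xc3, 0x53, 0xe1]

t0 = [0xe1, 0x53, 0xc3, 0xad, 0x84, 0xce, 0xc6, 0xa1]
t1 = [0xe1, 0x53, 0xc3, 0xad, 0x84, 0xce, 0x53, 0xe1]
t2 = [0xe1, 0x53, 0xce, 0x84, 0xad, 0xc3, 0x53, 0xe1]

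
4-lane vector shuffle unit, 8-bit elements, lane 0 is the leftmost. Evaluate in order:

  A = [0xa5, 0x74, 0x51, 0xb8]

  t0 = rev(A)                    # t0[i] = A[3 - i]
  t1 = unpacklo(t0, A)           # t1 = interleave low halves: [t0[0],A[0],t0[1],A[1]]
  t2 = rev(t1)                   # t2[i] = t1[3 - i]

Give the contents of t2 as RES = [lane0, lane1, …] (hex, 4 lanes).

t0 = [0xb8, 0x51, 0x74, 0xa5]
t1 = [0xb8, 0xa5, 0x51, 0x74]
t2 = [0x74, 0x51, 0xa5, 0xb8]

RES = [0x74, 0x51, 0xa5, 0xb8]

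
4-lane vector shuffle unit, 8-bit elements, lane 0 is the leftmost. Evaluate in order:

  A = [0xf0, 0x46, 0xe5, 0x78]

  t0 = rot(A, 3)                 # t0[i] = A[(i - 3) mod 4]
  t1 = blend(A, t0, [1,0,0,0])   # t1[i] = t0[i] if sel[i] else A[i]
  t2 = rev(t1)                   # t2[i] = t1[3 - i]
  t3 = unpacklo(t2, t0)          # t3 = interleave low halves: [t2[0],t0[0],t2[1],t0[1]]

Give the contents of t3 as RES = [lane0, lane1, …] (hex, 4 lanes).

RES = [0x78, 0x46, 0xe5, 0xe5]

t0 = [0x46, 0xe5, 0x78, 0xf0]
t1 = [0x46, 0x46, 0xe5, 0x78]
t2 = [0x78, 0xe5, 0x46, 0x46]
t3 = [0x78, 0x46, 0xe5, 0xe5]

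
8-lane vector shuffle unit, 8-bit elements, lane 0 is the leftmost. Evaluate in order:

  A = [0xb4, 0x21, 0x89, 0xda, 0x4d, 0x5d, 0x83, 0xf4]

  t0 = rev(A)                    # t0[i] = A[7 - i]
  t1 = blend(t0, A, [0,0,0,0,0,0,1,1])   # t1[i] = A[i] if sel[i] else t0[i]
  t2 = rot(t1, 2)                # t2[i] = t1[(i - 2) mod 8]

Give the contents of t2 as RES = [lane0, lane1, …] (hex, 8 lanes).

RES = [ 0x83  0xf4  0xf4  0x83  0x5d  0x4d  0xda  0x89 ]

→ t0 |f4|83|5d|4d|da|89|21|b4|
→ t1 |f4|83|5d|4d|da|89|83|f4|
→ t2 |83|f4|f4|83|5d|4d|da|89|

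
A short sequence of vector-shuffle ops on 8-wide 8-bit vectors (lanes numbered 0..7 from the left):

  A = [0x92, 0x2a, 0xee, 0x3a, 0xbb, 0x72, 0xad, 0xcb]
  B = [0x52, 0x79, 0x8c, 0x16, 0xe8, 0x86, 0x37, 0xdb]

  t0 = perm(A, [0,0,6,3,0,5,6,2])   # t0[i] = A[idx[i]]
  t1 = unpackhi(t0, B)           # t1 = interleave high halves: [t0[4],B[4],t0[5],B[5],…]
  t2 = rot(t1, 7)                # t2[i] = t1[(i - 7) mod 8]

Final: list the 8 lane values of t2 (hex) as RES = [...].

RES = [ 0xe8  0x72  0x86  0xad  0x37  0xee  0xdb  0x92 ]

t0 = [0x92, 0x92, 0xad, 0x3a, 0x92, 0x72, 0xad, 0xee]
t1 = [0x92, 0xe8, 0x72, 0x86, 0xad, 0x37, 0xee, 0xdb]
t2 = [0xe8, 0x72, 0x86, 0xad, 0x37, 0xee, 0xdb, 0x92]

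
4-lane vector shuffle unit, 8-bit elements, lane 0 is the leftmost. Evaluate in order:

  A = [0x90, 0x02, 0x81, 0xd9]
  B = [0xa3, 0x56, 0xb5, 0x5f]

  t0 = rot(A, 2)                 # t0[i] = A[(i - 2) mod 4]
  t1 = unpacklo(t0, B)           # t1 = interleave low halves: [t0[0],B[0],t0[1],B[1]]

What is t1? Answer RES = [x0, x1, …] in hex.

RES = [0x81, 0xa3, 0xd9, 0x56]

  t0: 81 d9 90 02
  t1: 81 a3 d9 56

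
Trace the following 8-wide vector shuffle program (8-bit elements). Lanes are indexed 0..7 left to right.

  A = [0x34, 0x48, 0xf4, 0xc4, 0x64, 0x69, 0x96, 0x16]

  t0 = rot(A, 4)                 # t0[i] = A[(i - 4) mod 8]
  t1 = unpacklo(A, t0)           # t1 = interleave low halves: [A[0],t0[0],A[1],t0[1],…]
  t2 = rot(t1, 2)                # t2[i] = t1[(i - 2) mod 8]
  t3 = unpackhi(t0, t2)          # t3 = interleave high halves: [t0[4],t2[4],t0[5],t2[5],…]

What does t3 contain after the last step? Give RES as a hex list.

RES = [ 0x34  0x48  0x48  0x69  0xf4  0xf4  0xc4  0x96 ]

→ t0 |64|69|96|16|34|48|f4|c4|
→ t1 |34|64|48|69|f4|96|c4|16|
→ t2 |c4|16|34|64|48|69|f4|96|
→ t3 |34|48|48|69|f4|f4|c4|96|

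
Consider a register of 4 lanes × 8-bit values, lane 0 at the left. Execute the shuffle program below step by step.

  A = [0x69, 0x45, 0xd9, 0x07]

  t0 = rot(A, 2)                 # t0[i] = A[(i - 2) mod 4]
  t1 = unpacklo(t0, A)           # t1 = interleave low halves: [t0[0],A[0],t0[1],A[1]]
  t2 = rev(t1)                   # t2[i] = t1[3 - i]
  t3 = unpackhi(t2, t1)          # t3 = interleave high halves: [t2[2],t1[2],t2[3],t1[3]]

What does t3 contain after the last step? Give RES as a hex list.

→ t0 |d9|07|69|45|
→ t1 |d9|69|07|45|
→ t2 |45|07|69|d9|
→ t3 |69|07|d9|45|

RES = [0x69, 0x07, 0xd9, 0x45]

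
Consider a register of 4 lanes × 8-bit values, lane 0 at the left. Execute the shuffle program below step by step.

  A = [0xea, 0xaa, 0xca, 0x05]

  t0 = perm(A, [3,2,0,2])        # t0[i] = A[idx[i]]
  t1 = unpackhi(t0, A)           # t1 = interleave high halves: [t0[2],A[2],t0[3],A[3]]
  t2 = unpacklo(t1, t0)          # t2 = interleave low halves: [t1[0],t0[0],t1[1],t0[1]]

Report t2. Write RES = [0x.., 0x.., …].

→ t0 |05|ca|ea|ca|
→ t1 |ea|ca|ca|05|
→ t2 |ea|05|ca|ca|

RES = [ 0xea  0x05  0xca  0xca ]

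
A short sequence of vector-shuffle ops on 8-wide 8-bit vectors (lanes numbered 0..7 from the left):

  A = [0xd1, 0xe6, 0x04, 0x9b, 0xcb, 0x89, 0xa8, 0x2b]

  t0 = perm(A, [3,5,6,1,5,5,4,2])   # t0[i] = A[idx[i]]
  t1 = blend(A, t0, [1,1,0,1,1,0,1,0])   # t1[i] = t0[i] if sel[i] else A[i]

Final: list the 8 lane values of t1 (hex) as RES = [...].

RES = [0x9b, 0x89, 0x04, 0xe6, 0x89, 0x89, 0xcb, 0x2b]

t0 = [0x9b, 0x89, 0xa8, 0xe6, 0x89, 0x89, 0xcb, 0x04]
t1 = [0x9b, 0x89, 0x04, 0xe6, 0x89, 0x89, 0xcb, 0x2b]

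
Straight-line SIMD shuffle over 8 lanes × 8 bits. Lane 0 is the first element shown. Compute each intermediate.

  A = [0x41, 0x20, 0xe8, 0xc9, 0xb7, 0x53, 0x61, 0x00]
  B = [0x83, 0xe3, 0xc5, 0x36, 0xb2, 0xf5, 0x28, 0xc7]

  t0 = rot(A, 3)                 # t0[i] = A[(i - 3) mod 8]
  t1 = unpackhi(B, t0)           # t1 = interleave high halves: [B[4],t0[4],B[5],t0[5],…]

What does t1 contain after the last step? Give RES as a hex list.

→ t0 |53|61|00|41|20|e8|c9|b7|
→ t1 |b2|20|f5|e8|28|c9|c7|b7|

RES = [ 0xb2  0x20  0xf5  0xe8  0x28  0xc9  0xc7  0xb7 ]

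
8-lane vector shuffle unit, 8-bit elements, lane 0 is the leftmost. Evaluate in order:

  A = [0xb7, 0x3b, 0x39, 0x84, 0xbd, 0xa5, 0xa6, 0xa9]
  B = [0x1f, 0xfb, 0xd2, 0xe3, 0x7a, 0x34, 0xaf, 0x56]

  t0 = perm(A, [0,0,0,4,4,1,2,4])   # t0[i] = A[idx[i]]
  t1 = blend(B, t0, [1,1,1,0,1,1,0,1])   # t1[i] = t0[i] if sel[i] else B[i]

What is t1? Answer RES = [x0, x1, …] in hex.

t0 = [0xb7, 0xb7, 0xb7, 0xbd, 0xbd, 0x3b, 0x39, 0xbd]
t1 = [0xb7, 0xb7, 0xb7, 0xe3, 0xbd, 0x3b, 0xaf, 0xbd]

RES = [0xb7, 0xb7, 0xb7, 0xe3, 0xbd, 0x3b, 0xaf, 0xbd]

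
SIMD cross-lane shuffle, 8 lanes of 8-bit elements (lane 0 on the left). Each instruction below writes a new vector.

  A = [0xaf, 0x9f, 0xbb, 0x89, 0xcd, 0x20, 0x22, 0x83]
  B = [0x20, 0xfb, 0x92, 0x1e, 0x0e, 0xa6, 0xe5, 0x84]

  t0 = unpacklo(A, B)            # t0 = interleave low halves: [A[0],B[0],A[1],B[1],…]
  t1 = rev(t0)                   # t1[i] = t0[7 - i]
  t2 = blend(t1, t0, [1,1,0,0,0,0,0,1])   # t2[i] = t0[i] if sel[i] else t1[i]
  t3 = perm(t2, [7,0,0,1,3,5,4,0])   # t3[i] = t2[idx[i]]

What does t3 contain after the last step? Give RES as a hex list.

RES = [0x1e, 0xaf, 0xaf, 0x20, 0xbb, 0x9f, 0xfb, 0xaf]

  t0: af 20 9f fb bb 92 89 1e
  t1: 1e 89 92 bb fb 9f 20 af
  t2: af 20 92 bb fb 9f 20 1e
  t3: 1e af af 20 bb 9f fb af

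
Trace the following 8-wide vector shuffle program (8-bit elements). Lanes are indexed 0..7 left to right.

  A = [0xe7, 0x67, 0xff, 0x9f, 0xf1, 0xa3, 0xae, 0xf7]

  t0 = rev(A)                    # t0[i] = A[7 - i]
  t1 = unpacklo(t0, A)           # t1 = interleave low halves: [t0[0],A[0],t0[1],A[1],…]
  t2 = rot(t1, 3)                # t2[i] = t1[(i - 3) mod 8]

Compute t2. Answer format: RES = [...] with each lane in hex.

t0 = [0xf7, 0xae, 0xa3, 0xf1, 0x9f, 0xff, 0x67, 0xe7]
t1 = [0xf7, 0xe7, 0xae, 0x67, 0xa3, 0xff, 0xf1, 0x9f]
t2 = [0xff, 0xf1, 0x9f, 0xf7, 0xe7, 0xae, 0x67, 0xa3]

RES = [0xff, 0xf1, 0x9f, 0xf7, 0xe7, 0xae, 0x67, 0xa3]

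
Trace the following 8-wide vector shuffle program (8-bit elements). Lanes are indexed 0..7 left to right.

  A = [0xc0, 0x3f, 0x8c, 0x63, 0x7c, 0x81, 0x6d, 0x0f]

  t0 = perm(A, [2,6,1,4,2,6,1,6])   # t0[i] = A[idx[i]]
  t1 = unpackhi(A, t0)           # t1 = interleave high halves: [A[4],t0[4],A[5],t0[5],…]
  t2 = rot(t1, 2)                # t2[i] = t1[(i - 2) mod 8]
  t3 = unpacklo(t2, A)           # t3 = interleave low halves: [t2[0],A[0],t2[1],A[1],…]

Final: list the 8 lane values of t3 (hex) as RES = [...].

t0 = [0x8c, 0x6d, 0x3f, 0x7c, 0x8c, 0x6d, 0x3f, 0x6d]
t1 = [0x7c, 0x8c, 0x81, 0x6d, 0x6d, 0x3f, 0x0f, 0x6d]
t2 = [0x0f, 0x6d, 0x7c, 0x8c, 0x81, 0x6d, 0x6d, 0x3f]
t3 = [0x0f, 0xc0, 0x6d, 0x3f, 0x7c, 0x8c, 0x8c, 0x63]

RES = [ 0x0f  0xc0  0x6d  0x3f  0x7c  0x8c  0x8c  0x63 ]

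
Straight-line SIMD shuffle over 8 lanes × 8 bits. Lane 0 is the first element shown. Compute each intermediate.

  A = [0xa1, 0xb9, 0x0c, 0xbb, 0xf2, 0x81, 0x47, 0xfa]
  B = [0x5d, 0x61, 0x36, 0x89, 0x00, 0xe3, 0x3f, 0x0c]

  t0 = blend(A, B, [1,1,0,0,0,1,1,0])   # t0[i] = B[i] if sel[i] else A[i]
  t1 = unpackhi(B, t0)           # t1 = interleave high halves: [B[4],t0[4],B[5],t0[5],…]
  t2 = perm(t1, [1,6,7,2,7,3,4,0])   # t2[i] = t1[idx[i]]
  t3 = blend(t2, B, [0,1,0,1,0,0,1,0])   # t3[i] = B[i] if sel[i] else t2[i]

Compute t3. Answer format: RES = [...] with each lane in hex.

  t0: 5d 61 0c bb f2 e3 3f fa
  t1: 00 f2 e3 e3 3f 3f 0c fa
  t2: f2 0c fa e3 fa e3 3f 00
  t3: f2 61 fa 89 fa e3 3f 00

RES = [ 0xf2  0x61  0xfa  0x89  0xfa  0xe3  0x3f  0x00 ]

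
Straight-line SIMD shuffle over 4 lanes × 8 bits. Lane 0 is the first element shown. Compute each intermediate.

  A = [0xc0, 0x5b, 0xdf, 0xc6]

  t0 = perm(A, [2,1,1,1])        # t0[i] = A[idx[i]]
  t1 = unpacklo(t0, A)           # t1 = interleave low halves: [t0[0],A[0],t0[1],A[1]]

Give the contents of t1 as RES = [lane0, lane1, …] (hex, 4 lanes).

RES = [ 0xdf  0xc0  0x5b  0x5b ]

→ t0 |df|5b|5b|5b|
→ t1 |df|c0|5b|5b|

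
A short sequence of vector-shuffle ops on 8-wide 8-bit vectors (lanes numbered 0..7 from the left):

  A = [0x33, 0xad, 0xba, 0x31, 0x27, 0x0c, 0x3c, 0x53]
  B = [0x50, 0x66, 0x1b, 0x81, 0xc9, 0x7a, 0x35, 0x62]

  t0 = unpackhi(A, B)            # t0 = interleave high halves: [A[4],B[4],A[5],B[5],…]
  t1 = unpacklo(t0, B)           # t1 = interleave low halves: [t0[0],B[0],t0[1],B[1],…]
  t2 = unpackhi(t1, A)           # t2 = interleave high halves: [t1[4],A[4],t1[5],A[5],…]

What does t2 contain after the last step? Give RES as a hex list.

RES = [ 0x0c  0x27  0x1b  0x0c  0x7a  0x3c  0x81  0x53 ]

t0 = [0x27, 0xc9, 0x0c, 0x7a, 0x3c, 0x35, 0x53, 0x62]
t1 = [0x27, 0x50, 0xc9, 0x66, 0x0c, 0x1b, 0x7a, 0x81]
t2 = [0x0c, 0x27, 0x1b, 0x0c, 0x7a, 0x3c, 0x81, 0x53]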